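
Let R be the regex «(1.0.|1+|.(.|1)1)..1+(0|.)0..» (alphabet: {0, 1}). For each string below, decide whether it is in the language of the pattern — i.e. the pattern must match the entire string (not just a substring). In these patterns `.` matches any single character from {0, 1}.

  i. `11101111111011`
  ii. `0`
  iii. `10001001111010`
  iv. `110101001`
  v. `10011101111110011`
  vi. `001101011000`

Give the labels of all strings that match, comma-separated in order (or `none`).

i → match
ii → no match
iii → no match
iv → no match
v → no match
vi → no match

i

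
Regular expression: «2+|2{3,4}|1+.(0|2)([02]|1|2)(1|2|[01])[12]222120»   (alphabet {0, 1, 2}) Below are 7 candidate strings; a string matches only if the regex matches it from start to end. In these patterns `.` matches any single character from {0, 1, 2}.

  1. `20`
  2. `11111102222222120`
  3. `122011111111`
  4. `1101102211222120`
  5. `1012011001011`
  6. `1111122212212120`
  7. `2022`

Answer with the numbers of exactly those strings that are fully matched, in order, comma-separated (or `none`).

1. `20` → no match
2 → match
3. `122011111111` → no match
4 → no match
5 → no match
6 → no match
7. `2022` → no match

2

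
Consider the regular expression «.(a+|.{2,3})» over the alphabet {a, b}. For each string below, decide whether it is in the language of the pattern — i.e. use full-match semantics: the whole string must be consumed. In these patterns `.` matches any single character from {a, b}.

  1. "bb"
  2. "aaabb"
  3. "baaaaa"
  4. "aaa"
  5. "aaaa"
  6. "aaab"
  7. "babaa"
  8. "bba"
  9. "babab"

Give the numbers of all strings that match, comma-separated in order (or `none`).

3, 4, 5, 6, 8

1. "bb" → no match
2. "aaabb" → no match
3. "baaaaa" → match
4. "aaa" → match
5. "aaaa" → match
6. "aaab" → match
7. "babaa" → no match
8. "bba" → match
9. "babab" → no match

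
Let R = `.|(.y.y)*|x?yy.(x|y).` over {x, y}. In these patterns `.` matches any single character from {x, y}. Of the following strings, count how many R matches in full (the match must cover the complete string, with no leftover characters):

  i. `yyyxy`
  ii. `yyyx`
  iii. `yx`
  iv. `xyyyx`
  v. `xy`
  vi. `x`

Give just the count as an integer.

2

i. `yyyxy` → match
ii. `yyyx` → no match
iii. `yx` → no match
iv. `xyyyx` → no match
v. `xy` → no match
vi. `x` → match
Total matched: 2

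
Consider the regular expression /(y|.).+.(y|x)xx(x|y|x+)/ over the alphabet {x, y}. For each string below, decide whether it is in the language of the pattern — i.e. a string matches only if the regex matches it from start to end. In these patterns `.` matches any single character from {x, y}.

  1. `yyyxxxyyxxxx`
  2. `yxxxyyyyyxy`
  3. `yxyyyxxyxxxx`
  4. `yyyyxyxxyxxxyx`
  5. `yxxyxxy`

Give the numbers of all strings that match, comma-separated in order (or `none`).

1, 3, 5

1 → match
2 → no match
3 → match
4 → no match
5 → match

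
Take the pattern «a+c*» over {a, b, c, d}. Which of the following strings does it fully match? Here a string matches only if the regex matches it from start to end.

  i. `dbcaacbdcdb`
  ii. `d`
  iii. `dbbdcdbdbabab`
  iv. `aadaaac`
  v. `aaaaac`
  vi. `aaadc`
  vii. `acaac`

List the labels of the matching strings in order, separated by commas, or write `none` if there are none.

v

i. `dbcaacbdcdb` → no match — must start with `a`
ii. `d` → no match — must start with `a`
iii → no match — must start with `a`
iv. `aadaaac` → no match
v. `aaaaac` → match
vi. `aaadc` → no match
vii. `acaac` → no match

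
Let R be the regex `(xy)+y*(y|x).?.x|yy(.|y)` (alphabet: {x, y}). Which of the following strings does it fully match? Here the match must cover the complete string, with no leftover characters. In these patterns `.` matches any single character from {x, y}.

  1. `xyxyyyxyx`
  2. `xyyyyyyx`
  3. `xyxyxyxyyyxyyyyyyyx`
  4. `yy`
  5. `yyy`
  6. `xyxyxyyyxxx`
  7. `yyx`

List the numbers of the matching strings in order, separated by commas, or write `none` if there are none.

1 → match
2 → match
3 → no match
4 → no match
5 → match
6 → match
7 → match

1, 2, 5, 6, 7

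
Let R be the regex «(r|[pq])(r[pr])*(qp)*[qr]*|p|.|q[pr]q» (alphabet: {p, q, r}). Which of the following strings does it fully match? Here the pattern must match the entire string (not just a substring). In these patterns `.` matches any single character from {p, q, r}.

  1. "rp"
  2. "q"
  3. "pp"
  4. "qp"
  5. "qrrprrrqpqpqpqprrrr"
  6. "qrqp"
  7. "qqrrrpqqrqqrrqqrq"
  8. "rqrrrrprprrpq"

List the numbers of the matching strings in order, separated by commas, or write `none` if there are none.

2

1 → no match
2 → match
3 → no match
4 → no match
5 → no match
6 → no match
7 → no match
8 → no match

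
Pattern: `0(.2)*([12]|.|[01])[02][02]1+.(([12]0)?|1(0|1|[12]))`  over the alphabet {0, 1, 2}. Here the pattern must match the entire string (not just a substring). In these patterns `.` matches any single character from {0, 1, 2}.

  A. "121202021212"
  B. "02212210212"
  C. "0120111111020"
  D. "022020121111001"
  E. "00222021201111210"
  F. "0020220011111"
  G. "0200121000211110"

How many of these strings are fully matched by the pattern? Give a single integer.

3

A → no match — must start with "0"
B → no match
C → match
D → no match
E → match
F → match
G → no match
Total matched: 3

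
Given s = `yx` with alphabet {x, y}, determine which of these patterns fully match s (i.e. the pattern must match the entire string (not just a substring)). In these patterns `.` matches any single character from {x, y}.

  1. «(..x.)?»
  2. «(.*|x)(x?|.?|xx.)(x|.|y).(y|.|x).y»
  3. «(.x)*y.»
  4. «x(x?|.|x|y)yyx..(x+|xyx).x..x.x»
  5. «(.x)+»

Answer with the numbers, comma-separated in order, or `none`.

3, 5

1 → no match
2 → no match — must end with `y`
3 → match
4 → no match — must start with `x`
5 → match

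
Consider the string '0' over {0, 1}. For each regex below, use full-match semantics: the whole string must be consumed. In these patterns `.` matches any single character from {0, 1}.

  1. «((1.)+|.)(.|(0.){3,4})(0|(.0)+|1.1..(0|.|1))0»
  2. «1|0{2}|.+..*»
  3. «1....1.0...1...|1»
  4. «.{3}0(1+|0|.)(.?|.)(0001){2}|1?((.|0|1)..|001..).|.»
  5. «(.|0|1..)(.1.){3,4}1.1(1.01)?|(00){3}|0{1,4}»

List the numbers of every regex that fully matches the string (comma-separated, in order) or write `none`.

1 → no match
2 → no match
3 → no match — must start with '1'
4 → match
5 → match

4, 5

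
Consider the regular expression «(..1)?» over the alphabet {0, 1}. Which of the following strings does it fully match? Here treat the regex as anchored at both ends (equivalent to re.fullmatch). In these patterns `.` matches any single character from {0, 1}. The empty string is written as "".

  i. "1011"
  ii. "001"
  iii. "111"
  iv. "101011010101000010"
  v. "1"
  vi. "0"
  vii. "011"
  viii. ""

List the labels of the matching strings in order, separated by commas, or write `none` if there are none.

ii, iii, vii, viii

i → no match
ii → match
iii → match
iv → no match
v → no match
vi → no match
vii → match
viii → match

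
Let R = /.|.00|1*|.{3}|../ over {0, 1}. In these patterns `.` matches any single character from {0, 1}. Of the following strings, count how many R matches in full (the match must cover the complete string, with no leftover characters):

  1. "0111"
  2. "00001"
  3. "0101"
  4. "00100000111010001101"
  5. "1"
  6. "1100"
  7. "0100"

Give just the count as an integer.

1 → no match
2 → no match
3 → no match
4 → no match
5 → match
6 → no match
7 → no match
Total matched: 1

1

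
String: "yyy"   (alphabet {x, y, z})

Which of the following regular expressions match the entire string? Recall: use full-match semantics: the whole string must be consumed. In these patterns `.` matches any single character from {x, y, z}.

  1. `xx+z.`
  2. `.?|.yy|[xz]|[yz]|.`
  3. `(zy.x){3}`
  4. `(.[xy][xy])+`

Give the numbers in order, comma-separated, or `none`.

1 → no match — must start with "xx"
2 → match
3 → no match — must start with "zy"
4 → match

2, 4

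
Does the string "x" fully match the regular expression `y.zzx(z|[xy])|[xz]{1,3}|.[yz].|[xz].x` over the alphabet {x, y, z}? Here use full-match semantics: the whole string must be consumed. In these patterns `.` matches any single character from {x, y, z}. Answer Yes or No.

Yes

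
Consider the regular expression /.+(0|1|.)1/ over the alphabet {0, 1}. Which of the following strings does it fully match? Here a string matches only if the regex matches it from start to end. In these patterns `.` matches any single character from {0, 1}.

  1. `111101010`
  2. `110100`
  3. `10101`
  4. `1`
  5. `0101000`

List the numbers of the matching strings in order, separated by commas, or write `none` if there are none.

1. `111101010` → no match — must end with `1`
2. `110100` → no match — must end with `1`
3. `10101` → match
4. `1` → no match
5. `0101000` → no match — must end with `1`

3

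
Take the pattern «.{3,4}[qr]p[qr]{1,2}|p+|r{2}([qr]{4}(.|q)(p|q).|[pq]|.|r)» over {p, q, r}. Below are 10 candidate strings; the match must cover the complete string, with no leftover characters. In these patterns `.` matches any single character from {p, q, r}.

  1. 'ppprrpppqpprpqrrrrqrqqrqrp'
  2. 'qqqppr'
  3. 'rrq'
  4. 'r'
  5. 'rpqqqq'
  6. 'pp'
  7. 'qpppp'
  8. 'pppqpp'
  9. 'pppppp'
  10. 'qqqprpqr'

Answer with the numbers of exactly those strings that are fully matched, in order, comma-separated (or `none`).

3, 6, 9, 10

1 → no match
2. 'qqqppr' → no match
3. 'rrq' → match
4. 'r' → no match
5. 'rpqqqq' → no match
6. 'pp' → match
7. 'qpppp' → no match
8. 'pppqpp' → no match
9. 'pppppp' → match
10. 'qqqprpqr' → match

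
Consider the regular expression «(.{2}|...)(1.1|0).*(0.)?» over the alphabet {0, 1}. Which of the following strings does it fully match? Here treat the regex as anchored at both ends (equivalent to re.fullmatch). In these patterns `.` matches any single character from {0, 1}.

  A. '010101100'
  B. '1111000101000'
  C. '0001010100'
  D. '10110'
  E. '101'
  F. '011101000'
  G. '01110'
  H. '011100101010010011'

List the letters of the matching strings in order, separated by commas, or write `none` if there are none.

A → match
B → no match
C → match
D → no match
E → no match
F → match
G → no match
H → no match

A, C, F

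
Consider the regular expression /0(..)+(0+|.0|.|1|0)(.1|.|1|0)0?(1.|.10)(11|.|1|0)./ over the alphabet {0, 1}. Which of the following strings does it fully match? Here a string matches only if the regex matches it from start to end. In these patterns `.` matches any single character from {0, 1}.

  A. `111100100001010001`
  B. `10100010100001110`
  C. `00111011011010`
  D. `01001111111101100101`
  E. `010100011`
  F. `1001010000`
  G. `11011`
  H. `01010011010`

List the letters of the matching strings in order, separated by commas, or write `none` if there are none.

A → no match — must start with `0`
B → no match — must start with `0`
C → match
D → no match
E → no match
F → no match — must start with `0`
G → no match — must start with `0`
H → match

C, H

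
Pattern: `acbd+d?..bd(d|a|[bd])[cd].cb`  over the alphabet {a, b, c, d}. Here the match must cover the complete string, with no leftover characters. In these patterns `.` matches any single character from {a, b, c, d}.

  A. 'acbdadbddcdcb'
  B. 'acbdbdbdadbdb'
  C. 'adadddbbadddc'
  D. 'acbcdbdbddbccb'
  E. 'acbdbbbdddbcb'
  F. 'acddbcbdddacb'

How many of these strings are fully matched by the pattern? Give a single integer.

2

A → match
B → no match — must end with 'cb'
C → no match — must start with 'acbd'
D → no match — must start with 'acbd'
E → match
F → no match — must start with 'acbd'
Total matched: 2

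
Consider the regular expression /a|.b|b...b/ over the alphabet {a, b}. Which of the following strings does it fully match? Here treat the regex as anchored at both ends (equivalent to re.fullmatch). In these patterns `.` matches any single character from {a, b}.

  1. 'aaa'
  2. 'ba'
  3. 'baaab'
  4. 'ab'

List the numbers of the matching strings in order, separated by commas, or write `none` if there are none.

1 → no match
2 → no match
3 → match
4 → match

3, 4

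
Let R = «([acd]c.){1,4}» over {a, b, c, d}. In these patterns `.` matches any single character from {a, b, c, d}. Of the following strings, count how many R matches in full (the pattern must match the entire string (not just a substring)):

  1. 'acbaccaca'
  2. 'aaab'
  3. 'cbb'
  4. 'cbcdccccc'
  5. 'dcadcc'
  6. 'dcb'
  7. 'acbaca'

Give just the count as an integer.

1 → match
2 → no match
3 → no match
4 → no match
5 → match
6 → match
7 → match
Total matched: 4

4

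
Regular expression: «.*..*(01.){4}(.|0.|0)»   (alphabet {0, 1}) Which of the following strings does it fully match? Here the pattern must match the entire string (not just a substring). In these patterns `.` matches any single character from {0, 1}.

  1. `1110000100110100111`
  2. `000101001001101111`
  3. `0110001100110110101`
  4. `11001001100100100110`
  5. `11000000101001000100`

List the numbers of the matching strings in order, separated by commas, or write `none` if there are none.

1 → match
2 → no match
3 → no match
4 → no match
5 → no match

1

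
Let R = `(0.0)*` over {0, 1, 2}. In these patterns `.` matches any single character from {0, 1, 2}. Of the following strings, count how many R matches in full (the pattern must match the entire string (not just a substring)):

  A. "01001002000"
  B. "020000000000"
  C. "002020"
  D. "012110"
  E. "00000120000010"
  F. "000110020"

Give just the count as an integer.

A → no match
B → match
C → no match
D → no match
E → no match
F → no match
Total matched: 1

1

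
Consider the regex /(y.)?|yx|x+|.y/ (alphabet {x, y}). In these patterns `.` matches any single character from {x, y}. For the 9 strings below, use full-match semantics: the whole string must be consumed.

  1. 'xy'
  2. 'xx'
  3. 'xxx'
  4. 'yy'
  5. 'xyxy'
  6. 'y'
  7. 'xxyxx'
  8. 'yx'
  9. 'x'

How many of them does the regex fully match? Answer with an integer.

1 → match
2 → match
3 → match
4 → match
5 → no match
6 → no match
7 → no match
8 → match
9 → match
Total matched: 6

6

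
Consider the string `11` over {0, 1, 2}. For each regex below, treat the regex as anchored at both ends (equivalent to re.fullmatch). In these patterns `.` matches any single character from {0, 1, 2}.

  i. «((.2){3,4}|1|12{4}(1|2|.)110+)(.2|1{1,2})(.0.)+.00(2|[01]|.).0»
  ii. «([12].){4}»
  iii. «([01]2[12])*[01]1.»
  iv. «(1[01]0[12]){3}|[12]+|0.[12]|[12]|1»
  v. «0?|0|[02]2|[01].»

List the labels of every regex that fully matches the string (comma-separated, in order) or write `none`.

iv, v

i → no match — must end with `0`
ii → no match
iii → no match
iv → match
v → match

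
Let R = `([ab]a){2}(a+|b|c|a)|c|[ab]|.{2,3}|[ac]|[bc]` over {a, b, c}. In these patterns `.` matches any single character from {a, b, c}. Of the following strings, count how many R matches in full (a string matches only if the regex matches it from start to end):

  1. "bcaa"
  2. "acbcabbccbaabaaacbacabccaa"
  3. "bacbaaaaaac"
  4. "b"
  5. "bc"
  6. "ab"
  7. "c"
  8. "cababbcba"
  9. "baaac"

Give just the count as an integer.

5

1. "bcaa" → no match
2 → no match
3. "bacbaaaaaac" → no match
4. "b" → match
5. "bc" → match
6. "ab" → match
7. "c" → match
8. "cababbcba" → no match
9. "baaac" → match
Total matched: 5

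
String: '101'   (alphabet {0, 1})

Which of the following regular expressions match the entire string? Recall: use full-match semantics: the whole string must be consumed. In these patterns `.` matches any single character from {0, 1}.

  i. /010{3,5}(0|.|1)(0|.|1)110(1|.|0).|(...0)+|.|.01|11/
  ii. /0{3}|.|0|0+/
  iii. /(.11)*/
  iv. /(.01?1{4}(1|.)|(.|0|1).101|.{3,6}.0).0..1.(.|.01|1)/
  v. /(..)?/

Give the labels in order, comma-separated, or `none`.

i

i → match
ii → no match
iii → no match
iv → no match
v → no match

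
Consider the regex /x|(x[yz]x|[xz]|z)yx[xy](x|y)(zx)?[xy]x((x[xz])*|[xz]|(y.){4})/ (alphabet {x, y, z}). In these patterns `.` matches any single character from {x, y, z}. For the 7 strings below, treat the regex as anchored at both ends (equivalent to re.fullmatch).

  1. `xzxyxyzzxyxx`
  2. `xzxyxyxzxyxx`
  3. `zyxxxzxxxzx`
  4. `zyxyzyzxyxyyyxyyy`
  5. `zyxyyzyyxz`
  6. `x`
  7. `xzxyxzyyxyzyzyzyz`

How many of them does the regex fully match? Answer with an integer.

2

1 → no match
2 → match
3 → no match
4 → no match
5 → no match
6 → match
7 → no match
Total matched: 2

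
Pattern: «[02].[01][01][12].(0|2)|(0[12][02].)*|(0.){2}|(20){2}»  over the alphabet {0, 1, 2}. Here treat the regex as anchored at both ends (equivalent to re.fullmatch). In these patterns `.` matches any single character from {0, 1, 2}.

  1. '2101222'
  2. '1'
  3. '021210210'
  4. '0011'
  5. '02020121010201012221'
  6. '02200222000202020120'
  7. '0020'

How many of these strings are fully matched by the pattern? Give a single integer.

1

1 → match
2 → no match
3 → no match
4 → no match
5 → no match
6 → no match
7 → no match
Total matched: 1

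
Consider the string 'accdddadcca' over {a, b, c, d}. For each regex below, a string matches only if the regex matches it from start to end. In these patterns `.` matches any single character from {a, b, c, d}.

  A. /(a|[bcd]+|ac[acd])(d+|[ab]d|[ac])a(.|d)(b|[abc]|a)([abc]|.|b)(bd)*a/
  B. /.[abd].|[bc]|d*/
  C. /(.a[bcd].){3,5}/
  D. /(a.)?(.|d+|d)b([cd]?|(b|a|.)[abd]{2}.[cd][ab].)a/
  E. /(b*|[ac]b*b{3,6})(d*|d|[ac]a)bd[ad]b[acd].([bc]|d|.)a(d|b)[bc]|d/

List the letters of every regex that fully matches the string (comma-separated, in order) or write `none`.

A → match
B → no match
C → no match
D → no match
E → no match

A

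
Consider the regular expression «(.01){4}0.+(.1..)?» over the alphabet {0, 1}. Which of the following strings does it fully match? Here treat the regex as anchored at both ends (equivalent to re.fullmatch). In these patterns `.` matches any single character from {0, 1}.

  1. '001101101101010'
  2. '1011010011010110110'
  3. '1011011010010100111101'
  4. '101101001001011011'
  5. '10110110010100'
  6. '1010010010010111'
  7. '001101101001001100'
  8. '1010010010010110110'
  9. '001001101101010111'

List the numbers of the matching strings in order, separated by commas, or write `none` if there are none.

1 → match
2 → match
3 → match
4 → match
5 → no match
6 → match
7 → match
8 → match
9 → match

1, 2, 3, 4, 6, 7, 8, 9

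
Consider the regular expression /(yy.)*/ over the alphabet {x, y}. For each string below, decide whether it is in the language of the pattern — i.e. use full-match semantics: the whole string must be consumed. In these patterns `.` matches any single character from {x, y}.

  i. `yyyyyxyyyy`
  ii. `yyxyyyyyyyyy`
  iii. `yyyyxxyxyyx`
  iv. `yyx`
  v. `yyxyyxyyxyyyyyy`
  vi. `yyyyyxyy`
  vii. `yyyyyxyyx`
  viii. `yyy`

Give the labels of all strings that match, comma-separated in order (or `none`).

ii, iv, v, vii, viii

i. `yyyyyxyyyy` → no match
ii. `yyxyyyyyyyyy` → match
iii. `yyyyxxyxyyx` → no match
iv. `yyx` → match
v → match
vi. `yyyyyxyy` → no match
vii. `yyyyyxyyx` → match
viii. `yyy` → match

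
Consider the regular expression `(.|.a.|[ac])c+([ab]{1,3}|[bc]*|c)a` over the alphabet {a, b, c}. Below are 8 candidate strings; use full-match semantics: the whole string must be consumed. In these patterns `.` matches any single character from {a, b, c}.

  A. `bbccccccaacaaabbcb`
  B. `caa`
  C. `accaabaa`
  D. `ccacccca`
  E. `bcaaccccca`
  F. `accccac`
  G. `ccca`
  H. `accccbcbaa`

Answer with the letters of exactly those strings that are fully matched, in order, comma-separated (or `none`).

A → no match — must end with `a`
B → no match
C → no match
D → no match
E → no match
F → no match — must end with `a`
G → match
H → no match

G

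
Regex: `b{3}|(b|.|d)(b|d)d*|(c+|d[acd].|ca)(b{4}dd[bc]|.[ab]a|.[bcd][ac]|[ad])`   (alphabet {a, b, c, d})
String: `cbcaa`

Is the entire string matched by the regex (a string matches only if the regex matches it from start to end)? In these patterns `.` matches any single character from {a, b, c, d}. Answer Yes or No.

No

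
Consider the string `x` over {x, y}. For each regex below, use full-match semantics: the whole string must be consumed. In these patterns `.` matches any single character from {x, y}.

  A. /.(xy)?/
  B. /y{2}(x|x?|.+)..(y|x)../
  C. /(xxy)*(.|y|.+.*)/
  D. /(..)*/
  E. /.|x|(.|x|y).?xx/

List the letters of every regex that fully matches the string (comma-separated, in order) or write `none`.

A, C, E

A → match
B → no match — must start with `y`
C → match
D → no match
E → match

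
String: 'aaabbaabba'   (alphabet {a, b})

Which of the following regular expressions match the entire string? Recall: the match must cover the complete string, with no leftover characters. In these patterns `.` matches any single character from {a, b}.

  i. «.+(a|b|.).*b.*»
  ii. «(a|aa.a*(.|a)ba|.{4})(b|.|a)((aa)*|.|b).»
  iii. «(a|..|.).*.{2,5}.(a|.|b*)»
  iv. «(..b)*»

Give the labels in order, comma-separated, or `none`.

i → match
ii → no match
iii → match
iv → no match

i, iii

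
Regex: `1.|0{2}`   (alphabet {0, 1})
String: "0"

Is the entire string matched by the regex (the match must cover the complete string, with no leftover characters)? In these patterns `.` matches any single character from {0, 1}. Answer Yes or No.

No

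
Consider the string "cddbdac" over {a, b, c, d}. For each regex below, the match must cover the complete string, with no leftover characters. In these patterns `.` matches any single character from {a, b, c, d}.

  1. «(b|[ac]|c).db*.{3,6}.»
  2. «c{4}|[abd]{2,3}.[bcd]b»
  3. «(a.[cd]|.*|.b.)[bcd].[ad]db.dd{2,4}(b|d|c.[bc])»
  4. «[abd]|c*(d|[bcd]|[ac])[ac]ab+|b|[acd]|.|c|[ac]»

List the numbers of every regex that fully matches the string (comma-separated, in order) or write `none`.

1 → match
2 → no match
3 → no match
4 → no match

1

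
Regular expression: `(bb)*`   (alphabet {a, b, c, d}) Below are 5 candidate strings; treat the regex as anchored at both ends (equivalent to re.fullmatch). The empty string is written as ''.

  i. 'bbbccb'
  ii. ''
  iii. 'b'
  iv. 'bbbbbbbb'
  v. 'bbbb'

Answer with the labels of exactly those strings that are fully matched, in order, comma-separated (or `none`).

i. 'bbbccb' → no match
ii. '' → match
iii. 'b' → no match
iv. 'bbbbbbbb' → match
v. 'bbbb' → match

ii, iv, v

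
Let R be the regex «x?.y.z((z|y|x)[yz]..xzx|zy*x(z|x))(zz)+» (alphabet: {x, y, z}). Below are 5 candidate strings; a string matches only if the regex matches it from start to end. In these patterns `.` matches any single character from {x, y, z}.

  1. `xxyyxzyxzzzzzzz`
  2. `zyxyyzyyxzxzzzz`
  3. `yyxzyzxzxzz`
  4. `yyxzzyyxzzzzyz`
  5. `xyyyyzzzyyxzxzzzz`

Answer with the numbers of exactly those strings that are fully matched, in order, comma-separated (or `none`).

none

1 → no match
2 → no match
3 → no match
4 → no match — must end with `zz`
5 → no match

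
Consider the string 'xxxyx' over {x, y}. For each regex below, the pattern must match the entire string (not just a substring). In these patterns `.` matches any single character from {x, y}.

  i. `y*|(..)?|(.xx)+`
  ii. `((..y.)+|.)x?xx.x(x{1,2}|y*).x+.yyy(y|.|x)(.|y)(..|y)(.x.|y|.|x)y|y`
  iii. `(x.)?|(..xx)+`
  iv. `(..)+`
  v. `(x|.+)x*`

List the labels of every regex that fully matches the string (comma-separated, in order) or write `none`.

i → no match
ii → no match — must end with 'y'
iii → no match
iv → no match
v → match

v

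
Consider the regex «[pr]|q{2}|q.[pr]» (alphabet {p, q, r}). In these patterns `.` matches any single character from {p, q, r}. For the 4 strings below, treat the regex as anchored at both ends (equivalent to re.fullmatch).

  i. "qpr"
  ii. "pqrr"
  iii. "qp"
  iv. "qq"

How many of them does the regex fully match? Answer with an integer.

i. "qpr" → match
ii. "pqrr" → no match
iii. "qp" → no match
iv. "qq" → match
Total matched: 2

2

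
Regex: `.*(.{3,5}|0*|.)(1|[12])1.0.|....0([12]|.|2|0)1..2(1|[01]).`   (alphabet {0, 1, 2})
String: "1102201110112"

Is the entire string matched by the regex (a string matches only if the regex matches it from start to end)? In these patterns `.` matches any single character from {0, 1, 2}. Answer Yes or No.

No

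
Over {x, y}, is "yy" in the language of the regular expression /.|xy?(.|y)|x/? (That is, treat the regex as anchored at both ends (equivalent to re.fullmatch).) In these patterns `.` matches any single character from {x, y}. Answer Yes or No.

No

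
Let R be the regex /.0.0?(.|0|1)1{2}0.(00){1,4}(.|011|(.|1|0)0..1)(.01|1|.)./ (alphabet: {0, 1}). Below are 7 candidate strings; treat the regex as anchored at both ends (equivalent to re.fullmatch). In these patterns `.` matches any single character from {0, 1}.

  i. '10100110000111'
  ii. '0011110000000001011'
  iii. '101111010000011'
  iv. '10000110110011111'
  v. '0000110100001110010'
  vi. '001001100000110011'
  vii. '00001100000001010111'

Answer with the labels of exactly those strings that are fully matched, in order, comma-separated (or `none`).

i → match
ii → match
iii → match
iv → no match
v → match
vi → match
vii → no match

i, ii, iii, v, vi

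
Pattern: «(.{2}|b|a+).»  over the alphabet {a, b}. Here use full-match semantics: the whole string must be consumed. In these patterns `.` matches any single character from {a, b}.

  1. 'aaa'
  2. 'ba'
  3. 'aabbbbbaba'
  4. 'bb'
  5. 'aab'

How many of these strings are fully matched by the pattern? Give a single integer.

1 → match
2 → match
3 → no match
4 → match
5 → match
Total matched: 4

4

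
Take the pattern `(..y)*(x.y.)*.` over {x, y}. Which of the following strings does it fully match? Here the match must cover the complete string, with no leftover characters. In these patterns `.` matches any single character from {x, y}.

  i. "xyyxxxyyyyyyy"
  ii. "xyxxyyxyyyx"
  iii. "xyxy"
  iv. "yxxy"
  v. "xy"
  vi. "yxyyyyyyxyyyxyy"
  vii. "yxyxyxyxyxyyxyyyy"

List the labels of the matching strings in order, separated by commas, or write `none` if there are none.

none

i → no match
ii. "xyxxyyxyyyx" → no match
iii. "xyxy" → no match
iv. "yxxy" → no match
v. "xy" → no match
vi → no match
vii → no match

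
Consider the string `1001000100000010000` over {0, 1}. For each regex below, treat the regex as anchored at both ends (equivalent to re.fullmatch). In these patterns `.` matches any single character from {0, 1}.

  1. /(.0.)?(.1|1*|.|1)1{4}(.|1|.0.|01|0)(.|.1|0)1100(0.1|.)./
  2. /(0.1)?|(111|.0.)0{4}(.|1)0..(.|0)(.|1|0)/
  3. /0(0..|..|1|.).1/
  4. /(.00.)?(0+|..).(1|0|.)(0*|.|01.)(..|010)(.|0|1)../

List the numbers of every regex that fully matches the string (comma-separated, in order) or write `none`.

4

1 → no match
2 → no match
3 → no match — must start with `0`
4 → match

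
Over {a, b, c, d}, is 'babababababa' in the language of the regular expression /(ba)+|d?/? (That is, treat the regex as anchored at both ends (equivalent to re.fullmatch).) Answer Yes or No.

Yes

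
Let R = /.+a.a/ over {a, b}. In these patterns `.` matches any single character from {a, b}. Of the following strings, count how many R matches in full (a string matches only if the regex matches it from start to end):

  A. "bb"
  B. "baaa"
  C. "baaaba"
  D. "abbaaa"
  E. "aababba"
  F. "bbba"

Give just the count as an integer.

A. "bb" → no match — must end with "a"
B. "baaa" → match
C. "baaaba" → match
D. "abbaaa" → match
E. "aababba" → no match
F. "bbba" → no match
Total matched: 3

3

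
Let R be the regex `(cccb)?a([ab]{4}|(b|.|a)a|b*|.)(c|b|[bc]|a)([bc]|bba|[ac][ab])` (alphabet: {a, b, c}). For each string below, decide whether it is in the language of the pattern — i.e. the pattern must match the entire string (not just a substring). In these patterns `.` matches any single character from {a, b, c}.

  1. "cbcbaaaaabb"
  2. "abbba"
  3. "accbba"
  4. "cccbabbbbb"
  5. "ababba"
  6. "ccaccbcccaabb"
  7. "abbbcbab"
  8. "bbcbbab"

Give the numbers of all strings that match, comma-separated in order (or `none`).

1 → no match
2 → match
3 → match
4 → match
5 → match
6 → no match
7 → no match
8 → no match

2, 3, 4, 5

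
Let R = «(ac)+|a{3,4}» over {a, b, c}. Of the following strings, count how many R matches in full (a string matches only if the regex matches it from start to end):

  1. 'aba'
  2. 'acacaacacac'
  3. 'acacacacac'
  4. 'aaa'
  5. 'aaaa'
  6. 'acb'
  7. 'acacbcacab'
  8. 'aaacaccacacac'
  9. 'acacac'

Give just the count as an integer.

4

1. 'aba' → no match
2. 'acacaacacac' → no match
3. 'acacacacac' → match
4. 'aaa' → match
5. 'aaaa' → match
6. 'acb' → no match
7. 'acacbcacab' → no match
8 → no match
9. 'acacac' → match
Total matched: 4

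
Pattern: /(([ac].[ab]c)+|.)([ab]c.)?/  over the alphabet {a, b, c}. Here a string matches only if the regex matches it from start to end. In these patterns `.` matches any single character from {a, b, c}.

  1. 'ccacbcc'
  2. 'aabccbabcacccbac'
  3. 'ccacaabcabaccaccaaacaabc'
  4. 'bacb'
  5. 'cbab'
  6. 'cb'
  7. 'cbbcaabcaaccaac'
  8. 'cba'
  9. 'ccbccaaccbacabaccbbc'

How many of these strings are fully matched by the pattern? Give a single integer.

1 → match
2 → no match
3 → no match
4 → match
5 → no match
6 → no match
7 → no match
8 → no match
9 → match
Total matched: 3

3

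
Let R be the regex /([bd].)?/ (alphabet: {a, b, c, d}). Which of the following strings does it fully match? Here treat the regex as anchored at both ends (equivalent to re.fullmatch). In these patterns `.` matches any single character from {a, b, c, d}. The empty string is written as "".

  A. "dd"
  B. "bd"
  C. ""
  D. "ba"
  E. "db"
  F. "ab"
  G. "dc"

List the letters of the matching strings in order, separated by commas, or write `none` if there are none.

A, B, C, D, E, G

A → match
B → match
C → match
D → match
E → match
F → no match
G → match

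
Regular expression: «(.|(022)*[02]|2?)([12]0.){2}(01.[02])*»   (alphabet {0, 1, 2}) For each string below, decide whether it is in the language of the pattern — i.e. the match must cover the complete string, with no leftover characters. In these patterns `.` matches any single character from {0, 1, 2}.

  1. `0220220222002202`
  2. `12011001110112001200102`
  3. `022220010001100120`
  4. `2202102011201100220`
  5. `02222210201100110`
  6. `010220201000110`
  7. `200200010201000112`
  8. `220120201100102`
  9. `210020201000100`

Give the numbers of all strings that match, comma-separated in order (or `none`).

1 → no match
2 → no match
3 → match
4 → no match
5 → no match
6 → match
7 → match
8 → match
9 → match

3, 6, 7, 8, 9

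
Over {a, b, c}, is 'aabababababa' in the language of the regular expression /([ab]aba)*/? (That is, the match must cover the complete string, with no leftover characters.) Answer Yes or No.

Yes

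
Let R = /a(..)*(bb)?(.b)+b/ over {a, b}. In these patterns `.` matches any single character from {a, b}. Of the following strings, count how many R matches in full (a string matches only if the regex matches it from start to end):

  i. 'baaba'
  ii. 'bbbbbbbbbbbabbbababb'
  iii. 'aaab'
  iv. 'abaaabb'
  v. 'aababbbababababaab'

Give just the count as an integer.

0

i. 'baaba' → no match — must start with 'a'
ii → no match — must start with 'a'
iii. 'aaab' → no match — must end with 'bb'
iv. 'abaaabb' → no match
v → no match — must end with 'bb'
Total matched: 0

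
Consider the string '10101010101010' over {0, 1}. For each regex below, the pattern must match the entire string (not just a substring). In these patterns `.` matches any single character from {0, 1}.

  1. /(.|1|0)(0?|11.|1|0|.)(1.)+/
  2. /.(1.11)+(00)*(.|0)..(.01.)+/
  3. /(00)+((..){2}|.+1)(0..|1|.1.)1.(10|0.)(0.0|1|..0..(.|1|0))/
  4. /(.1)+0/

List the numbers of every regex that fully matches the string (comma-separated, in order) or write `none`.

1

1 → match
2 → no match
3 → no match — must start with '00'
4 → no match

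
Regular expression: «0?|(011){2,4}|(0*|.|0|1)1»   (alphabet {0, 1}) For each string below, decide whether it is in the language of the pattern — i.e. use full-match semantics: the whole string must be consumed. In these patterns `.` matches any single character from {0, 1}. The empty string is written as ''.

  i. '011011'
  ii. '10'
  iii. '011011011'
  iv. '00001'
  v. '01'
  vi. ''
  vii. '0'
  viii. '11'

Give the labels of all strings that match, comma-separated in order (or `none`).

i → match
ii → no match
iii → match
iv → match
v → match
vi → match
vii → match
viii → match

i, iii, iv, v, vi, vii, viii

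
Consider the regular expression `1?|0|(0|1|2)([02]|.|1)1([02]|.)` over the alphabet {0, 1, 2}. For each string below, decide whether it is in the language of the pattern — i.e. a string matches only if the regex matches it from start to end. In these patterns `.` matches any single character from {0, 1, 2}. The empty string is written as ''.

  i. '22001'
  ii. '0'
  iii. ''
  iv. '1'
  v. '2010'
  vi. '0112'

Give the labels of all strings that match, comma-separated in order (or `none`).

ii, iii, iv, v, vi

i → no match
ii → match
iii → match
iv → match
v → match
vi → match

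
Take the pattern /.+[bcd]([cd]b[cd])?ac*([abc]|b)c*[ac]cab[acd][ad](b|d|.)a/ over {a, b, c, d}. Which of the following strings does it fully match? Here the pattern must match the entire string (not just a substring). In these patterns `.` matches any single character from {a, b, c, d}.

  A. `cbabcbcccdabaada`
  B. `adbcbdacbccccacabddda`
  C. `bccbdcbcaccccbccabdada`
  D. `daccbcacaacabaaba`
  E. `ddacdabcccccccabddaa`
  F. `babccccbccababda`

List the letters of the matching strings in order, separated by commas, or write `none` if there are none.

B, C, D, E

A → no match
B → match
C → match
D → match
E → match
F → no match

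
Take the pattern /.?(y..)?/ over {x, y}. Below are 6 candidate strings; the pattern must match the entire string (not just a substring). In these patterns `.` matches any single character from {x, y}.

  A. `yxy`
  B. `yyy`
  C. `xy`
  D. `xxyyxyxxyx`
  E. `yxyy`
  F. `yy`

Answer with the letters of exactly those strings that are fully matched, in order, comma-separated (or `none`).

A → match
B → match
C → no match
D → no match
E → no match
F → no match

A, B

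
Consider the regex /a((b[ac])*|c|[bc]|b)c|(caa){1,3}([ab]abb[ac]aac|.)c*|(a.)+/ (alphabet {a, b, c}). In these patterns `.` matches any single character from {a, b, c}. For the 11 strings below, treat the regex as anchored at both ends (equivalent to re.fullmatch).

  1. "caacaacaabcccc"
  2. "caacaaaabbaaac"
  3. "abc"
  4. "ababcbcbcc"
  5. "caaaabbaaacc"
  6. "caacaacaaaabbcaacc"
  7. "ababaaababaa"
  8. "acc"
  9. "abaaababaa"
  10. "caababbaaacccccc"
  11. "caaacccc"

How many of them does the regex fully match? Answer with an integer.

11

1 → match
2 → match
3 → match
4 → match
5 → match
6 → match
7 → match
8 → match
9 → match
10 → match
11 → match
Total matched: 11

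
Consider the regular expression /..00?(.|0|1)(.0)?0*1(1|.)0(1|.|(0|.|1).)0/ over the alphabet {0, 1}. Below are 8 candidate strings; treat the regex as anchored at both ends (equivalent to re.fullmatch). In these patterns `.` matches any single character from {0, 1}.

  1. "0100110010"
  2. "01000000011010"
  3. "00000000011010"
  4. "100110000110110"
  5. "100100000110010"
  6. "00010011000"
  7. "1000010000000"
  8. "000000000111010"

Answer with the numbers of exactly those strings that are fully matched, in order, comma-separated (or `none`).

1, 2, 3, 4, 5, 6

1 → match
2 → match
3 → match
4 → match
5 → match
6 → match
7 → no match
8 → no match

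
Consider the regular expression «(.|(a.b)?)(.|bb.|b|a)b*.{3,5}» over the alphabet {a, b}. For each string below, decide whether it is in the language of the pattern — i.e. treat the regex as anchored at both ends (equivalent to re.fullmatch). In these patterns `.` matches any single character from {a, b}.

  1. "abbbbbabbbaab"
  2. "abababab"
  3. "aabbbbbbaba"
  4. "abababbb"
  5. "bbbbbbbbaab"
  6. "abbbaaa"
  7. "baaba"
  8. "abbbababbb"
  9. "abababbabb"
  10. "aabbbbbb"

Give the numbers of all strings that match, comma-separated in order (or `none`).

3, 5, 6, 7, 10

1 → no match
2 → no match
3 → match
4 → no match
5 → match
6 → match
7 → match
8 → no match
9 → no match
10 → match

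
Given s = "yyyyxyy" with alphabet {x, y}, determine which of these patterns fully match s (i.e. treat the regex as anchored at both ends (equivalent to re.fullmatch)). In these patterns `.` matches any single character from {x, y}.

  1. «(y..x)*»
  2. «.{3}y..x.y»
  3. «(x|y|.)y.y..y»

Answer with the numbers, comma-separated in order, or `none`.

1 → no match
2 → no match
3 → match

3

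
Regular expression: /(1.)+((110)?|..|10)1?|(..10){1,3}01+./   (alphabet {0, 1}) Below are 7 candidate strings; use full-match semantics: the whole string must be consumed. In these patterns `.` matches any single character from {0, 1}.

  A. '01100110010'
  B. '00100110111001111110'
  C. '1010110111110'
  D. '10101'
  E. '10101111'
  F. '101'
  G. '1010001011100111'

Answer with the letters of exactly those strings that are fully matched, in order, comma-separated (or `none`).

A. '01100110010' → match
B → match
C → no match
D. '10101' → match
E. '10101111' → match
F. '101' → match
G → match

A, B, D, E, F, G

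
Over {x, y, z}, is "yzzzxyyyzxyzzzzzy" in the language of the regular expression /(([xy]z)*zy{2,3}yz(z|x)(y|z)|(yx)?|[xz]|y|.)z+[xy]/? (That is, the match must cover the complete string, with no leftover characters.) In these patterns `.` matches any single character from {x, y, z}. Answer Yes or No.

No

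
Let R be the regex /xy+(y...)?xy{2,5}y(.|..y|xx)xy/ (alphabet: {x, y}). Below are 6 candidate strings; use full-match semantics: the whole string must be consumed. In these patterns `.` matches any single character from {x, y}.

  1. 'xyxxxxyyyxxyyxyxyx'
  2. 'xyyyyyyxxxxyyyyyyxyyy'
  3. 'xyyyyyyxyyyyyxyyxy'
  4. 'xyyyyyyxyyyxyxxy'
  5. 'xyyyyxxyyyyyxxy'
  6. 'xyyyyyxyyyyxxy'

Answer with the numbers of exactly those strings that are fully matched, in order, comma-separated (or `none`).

1 → no match — must end with 'xy'
2 → no match — must end with 'xy'
3 → match
4 → no match
5 → match
6 → match

3, 5, 6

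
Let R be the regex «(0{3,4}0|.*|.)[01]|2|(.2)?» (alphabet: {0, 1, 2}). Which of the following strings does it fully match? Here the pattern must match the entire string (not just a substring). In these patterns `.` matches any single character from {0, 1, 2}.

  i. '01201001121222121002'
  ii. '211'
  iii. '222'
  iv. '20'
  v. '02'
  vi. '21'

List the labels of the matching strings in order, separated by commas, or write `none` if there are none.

ii, iv, v, vi

i → no match
ii. '211' → match
iii. '222' → no match
iv. '20' → match
v. '02' → match
vi. '21' → match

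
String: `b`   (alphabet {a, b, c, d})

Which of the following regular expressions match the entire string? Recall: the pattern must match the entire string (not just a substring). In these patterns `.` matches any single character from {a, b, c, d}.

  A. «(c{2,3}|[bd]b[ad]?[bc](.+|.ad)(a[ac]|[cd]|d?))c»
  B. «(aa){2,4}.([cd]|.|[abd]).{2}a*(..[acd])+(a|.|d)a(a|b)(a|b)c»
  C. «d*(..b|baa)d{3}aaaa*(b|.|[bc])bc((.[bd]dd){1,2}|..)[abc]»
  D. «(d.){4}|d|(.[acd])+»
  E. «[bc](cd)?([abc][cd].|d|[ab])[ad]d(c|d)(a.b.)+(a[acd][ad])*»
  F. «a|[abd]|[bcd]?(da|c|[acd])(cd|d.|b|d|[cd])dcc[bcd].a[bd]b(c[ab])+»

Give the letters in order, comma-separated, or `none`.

A → no match — must end with `c`
B → no match — must start with `aa`
C → no match
D → no match
E → no match
F → match

F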